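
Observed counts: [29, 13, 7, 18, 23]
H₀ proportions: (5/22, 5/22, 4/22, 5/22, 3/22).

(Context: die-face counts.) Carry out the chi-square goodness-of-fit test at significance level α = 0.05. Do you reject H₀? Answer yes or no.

n = 90; E_i = n·p_i = [20.45, 20.45, 16.36, 20.45, 12.27]
χ² = (29−20.45)²/20.45 + (13−20.45)²/20.45 + (7−16.36)²/16.36 + (18−20.45)²/20.45 + (23−12.27)²/12.27 = 21.3159
df = 4
p-value (upper-tail) = 0.00027
At α=0.05: p < α → reject H₀

reject H₀: yes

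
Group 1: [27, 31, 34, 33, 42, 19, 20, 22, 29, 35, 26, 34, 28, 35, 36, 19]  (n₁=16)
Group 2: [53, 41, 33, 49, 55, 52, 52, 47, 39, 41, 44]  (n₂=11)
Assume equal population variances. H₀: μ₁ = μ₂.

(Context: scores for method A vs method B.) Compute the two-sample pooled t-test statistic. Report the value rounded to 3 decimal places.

x̄₁=29.375, s₁=6.840, n₁=16
x̄₂=46.000, s₂=6.957, n₂=11
s_p² = [15·6.840² + 10·6.957²]/25 = 47.4300
SE = √(s_p²·(1/16+1/11)) = 2.6974
t = (29.375−46.000)/2.6974 = -6.1632
df = 25

test statistic = -6.163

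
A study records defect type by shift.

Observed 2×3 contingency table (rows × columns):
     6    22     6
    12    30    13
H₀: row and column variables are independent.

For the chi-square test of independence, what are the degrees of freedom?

df = (r−1)(c−1) = (2−1)·(3−1) = 2

degrees of freedom = 2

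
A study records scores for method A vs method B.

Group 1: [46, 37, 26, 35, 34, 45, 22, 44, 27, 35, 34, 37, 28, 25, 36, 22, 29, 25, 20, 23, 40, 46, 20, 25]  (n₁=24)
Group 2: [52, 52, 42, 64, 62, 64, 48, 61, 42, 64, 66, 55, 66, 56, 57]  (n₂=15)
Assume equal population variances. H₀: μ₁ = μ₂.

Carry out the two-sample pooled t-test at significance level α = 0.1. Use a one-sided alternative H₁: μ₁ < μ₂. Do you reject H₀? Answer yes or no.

reject H₀: yes

x̄₁=31.708, s₁=8.498, n₁=24
x̄₂=56.733, s₂=8.172, n₂=15
s_p² = [23·8.498² + 14·8.172²]/37 = 70.1592
SE = √(s_p²·(1/24+1/15)) = 2.7569
t = (31.708−56.733)/2.7569 = -9.0772
df = 37
p-value (one-sided, H₁ less) = 0.00000
At α=0.1: p < α → reject H₀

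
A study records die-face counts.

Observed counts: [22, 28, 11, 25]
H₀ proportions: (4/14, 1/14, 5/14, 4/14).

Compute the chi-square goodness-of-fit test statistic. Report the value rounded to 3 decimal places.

n = 86; E_i = n·p_i = [24.57, 6.14, 30.71, 24.57]
χ² = (22−24.57)²/24.57 + (28−6.14)²/6.14 + (11−30.71)²/30.71 + (25−24.57)²/24.57 = 90.7012
df = 3

test statistic = 90.701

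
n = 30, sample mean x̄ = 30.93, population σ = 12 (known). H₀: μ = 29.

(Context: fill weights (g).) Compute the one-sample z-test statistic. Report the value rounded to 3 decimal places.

test statistic = 0.881

SE = σ/√n = 12/√30 = 2.1909
z = (x̄−μ₀)/SE = (30.93−29)/2.1909 = 0.8809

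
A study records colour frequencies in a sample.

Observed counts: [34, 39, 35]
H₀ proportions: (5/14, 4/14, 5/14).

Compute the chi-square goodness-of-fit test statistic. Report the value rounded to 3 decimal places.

test statistic = 3.021

n = 108; E_i = n·p_i = [38.57, 30.86, 38.57]
χ² = (34−38.57)²/38.57 + (39−30.86)²/30.86 + (35−38.57)²/38.57 = 3.0213
df = 2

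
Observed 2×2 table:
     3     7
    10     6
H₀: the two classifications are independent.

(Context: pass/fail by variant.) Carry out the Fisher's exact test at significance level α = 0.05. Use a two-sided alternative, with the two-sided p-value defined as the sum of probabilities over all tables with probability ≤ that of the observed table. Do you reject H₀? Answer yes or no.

Margins: r₁=10, r₂=16, c₁=13, c₂=13, n=26
p_obs = C(10,3)·C(16,10)/C(26,13); sum pmf over tables with pmf ≤ p_obs
p-value (two-sided) = 0.22619
At α=0.05: p ≥ α → fail to reject H₀

reject H₀: no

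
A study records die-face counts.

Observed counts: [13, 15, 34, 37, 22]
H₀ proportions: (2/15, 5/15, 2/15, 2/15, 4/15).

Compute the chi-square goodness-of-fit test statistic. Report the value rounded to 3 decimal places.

n = 121; E_i = n·p_i = [16.13, 40.33, 16.13, 16.13, 32.27]
χ² = (13−16.13)²/16.13 + (15−40.33)²/40.33 + (34−16.13)²/16.13 + (37−16.13)²/16.13 + (22−32.27)²/32.27 = 66.5620
df = 4

test statistic = 66.562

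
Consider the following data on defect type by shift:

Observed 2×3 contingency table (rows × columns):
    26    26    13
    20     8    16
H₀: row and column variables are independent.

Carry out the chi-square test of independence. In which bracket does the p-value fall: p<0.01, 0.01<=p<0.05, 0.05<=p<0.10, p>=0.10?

p-value bracket: 0.01<=p<0.05

Row totals [65, 44], col totals [46, 34, 29], n=109
χ² = (26−27.43)²/27.43 + (26−20.28)²/20.28 + (13−17.29)²/17.29 + (20−18.57)²/18.57 + (8−13.72)²/13.72 + (16−11.71)²/11.71 = 6.8300
df = 2
p-value (upper-tail) = 0.03288
→ bracket: 0.01<=p<0.05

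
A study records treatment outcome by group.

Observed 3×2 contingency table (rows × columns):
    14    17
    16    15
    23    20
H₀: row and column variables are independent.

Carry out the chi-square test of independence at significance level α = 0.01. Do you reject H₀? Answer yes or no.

Row totals [31, 31, 43], col totals [53, 52], n=105
χ² = (14−15.65)²/15.65 + (17−15.35)²/15.35 + (16−15.65)²/15.65 + (15−15.35)²/15.35 + (23−21.70)²/21.70 + (20−21.30)²/21.30 = 0.5224
df = 2
p-value (upper-tail) = 0.77012
At α=0.01: p ≥ α → fail to reject H₀

reject H₀: no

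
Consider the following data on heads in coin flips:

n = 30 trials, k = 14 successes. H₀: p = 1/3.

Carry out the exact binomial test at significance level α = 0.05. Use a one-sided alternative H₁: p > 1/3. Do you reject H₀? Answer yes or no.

Exact binomial: n=30, k=14, p₀=1/3=0.3333
P(X≥14) from Σ C(n,i)·p₀^i·(1−p₀)^(n−i)
p-value (one-sided, H₁ greater) = 0.08977
At α=0.05: p ≥ α → fail to reject H₀

reject H₀: no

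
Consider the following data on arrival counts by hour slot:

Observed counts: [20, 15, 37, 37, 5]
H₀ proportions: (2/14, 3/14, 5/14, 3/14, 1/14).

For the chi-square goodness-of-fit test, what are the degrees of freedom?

degrees of freedom = 4

df = k − 1 = 5 − 1 = 4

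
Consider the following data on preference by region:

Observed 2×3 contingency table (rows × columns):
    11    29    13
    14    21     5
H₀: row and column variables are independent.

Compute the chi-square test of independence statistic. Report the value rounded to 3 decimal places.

Row totals [53, 40], col totals [25, 50, 18], n=93
χ² = (11−14.25)²/14.25 + (29−28.49)²/28.49 + (13−10.26)²/10.26 + (14−10.75)²/10.75 + (21−21.51)²/21.51 + (5−7.74)²/7.74 = 3.4457
df = 2

test statistic = 3.446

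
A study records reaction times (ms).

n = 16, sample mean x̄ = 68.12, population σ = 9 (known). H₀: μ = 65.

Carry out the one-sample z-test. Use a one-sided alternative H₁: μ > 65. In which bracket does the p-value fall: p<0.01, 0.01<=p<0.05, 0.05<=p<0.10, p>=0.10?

p-value bracket: 0.05<=p<0.10

SE = σ/√n = 9/√16 = 2.2500
z = (x̄−μ₀)/SE = (68.12−65)/2.2500 = 1.3867
p-value (one-sided, H₁ greater) = 0.08277
→ bracket: 0.05<=p<0.10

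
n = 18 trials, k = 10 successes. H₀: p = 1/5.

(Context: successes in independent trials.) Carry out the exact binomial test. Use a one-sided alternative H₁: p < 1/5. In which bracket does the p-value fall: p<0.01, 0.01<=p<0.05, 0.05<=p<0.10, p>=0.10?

p-value bracket: p>=0.10

Exact binomial: n=18, k=10, p₀=1/5=0.2000
P(X≤10) from Σ C(n,i)·p₀^i·(1−p₀)^(n−i)
p-value (one-sided, H₁ less) = 0.99984
→ bracket: p>=0.10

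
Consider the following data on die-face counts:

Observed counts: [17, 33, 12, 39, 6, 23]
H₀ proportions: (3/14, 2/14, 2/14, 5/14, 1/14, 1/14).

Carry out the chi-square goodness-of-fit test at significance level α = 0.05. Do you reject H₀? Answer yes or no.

reject H₀: yes

n = 130; E_i = n·p_i = [27.86, 18.57, 18.57, 46.43, 9.29, 9.29]
χ² = (17−27.86)²/27.86 + (33−18.57)²/18.57 + (12−18.57)²/18.57 + (39−46.43)²/46.43 + (6−9.29)²/9.29 + (23−9.29)²/9.29 = 40.3728
df = 5
p-value (upper-tail) = 0.00000
At α=0.05: p < α → reject H₀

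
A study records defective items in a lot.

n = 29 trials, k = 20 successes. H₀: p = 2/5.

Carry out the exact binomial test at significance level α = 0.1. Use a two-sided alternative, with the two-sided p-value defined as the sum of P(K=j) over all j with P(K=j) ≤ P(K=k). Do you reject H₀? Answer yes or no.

reject H₀: yes

Exact binomial: n=29, k=20, p₀=2/5=0.4000
P(X=j) = C(n,j)·p₀^j·(1−p₀)^(n−j); p = Σ P(X=j) over j with P(X=j) ≤ P(X=20)
p-value (two-sided) = 0.00200
At α=0.1: p < α → reject H₀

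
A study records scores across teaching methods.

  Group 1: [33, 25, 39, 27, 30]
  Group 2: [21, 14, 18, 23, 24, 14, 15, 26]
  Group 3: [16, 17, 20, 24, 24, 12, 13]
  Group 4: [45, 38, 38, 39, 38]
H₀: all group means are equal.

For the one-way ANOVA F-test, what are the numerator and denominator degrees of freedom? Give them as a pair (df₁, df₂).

degrees of freedom = [3, 21]

k = 4 groups, N = 25 total
df = (k−1, N−k) = (4−1, 25−4) = (3, 21)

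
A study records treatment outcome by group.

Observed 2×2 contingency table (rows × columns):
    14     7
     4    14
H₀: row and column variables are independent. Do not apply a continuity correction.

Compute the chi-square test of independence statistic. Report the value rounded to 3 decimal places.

Row totals [21, 18], col totals [18, 21], n=39
χ² = (14−9.69)²/9.69 + (7−11.31)²/11.31 + (4−8.31)²/8.31 + (14−9.69)²/9.69 = 7.7037
df = 1

test statistic = 7.704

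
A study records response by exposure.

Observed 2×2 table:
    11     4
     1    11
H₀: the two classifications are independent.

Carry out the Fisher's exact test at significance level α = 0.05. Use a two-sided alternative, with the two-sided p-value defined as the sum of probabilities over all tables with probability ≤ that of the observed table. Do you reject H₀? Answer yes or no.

reject H₀: yes

Margins: r₁=15, r₂=12, c₁=12, c₂=15, n=27
p_obs = C(15,11)·C(12,1)/C(27,12); sum pmf over tables with pmf ≤ p_obs
p-value (two-sided) = 0.00138
At α=0.05: p < α → reject H₀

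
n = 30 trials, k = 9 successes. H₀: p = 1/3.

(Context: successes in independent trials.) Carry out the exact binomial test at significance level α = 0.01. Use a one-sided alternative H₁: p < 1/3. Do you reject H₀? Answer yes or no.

reject H₀: no

Exact binomial: n=30, k=9, p₀=1/3=0.3333
P(X≤9) from Σ C(n,i)·p₀^i·(1−p₀)^(n−i)
p-value (one-sided, H₁ less) = 0.43174
At α=0.01: p ≥ α → fail to reject H₀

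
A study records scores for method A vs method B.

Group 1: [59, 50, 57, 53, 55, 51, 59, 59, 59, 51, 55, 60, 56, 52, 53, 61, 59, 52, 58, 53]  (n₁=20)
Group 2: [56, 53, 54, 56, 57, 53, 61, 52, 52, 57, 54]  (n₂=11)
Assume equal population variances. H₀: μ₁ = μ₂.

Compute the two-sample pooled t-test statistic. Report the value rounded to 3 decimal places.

test statistic = 0.490

x̄₁=55.600, s₁=3.515, n₁=20
x̄₂=55.000, s₂=2.720, n₂=11
s_p² = [19·3.515² + 10·2.720²]/29 = 10.6483
SE = √(s_p²·(1/20+1/11)) = 1.2249
t = (55.600−55.000)/1.2249 = 0.4898
df = 29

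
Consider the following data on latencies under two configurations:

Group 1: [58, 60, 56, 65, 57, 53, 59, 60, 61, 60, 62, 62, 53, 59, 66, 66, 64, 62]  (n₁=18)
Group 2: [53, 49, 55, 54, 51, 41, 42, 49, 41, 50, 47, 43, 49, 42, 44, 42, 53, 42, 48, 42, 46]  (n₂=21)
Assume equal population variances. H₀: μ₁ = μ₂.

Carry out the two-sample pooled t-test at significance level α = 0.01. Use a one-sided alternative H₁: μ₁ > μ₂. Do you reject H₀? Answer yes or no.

x̄₁=60.167, s₁=3.869, n₁=18
x̄₂=46.810, s₂=4.718, n₂=21
s_p² = [17·3.869² + 20·4.718²]/37 = 18.9118
SE = √(s_p²·(1/18+1/21)) = 1.3969
t = (60.167−46.810)/1.3969 = 9.5623
df = 37
p-value (one-sided, H₁ greater) = 0.00000
At α=0.01: p < α → reject H₀

reject H₀: yes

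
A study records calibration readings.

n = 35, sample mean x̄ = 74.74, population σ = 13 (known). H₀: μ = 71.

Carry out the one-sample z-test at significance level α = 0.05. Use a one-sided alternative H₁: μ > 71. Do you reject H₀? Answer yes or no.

reject H₀: yes

SE = σ/√n = 13/√35 = 2.1974
z = (x̄−μ₀)/SE = (74.74−71)/2.1974 = 1.7020
p-value (one-sided, H₁ greater) = 0.04438
At α=0.05: p < α → reject H₀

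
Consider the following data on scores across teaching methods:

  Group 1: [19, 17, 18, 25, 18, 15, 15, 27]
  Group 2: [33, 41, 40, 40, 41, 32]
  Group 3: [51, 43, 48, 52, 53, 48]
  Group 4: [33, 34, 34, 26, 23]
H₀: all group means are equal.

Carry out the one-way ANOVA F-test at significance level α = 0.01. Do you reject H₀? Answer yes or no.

Group means [19.25, 37.83, 49.17, 30.00], grand mean 33.040
SSB = Σnᵢ(x̄ᵢ−x̄)² = 3265.793; SSW = ΣΣ(x−x̄ᵢ)² = 397.167
MSB = 3265.793/3 = 1088.5978; MSW = 397.167/21 = 18.9127
F = MSB/MSW = 57.5591
df = (3, 21)
p-value (upper-tail) = 0.00000
At α=0.01: p < α → reject H₀

reject H₀: yes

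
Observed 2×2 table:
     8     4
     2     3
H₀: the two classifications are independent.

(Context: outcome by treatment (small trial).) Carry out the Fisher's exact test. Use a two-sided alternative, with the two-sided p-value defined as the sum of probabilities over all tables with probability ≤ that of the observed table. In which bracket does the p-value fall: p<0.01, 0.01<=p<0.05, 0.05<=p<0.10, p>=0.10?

p-value bracket: p>=0.10

Margins: r₁=12, r₂=5, c₁=10, c₂=7, n=17
p_obs = C(12,8)·C(5,2)/C(17,10); sum pmf over tables with pmf ≤ p_obs
p-value (two-sided) = 0.59276
→ bracket: p>=0.10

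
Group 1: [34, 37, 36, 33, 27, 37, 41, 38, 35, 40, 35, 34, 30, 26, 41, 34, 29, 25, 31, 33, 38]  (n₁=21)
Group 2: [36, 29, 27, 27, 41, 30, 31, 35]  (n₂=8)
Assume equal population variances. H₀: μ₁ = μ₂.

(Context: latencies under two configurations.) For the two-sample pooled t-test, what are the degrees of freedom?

degrees of freedom = 27

df = n₁ + n₂ − 2 = 21 + 8 − 2 = 27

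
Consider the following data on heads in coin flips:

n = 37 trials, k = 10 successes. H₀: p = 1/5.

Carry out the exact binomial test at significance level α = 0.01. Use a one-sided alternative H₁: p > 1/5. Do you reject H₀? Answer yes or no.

Exact binomial: n=37, k=10, p₀=1/5=0.2000
P(X≥10) from Σ C(n,i)·p₀^i·(1−p₀)^(n−i)
p-value (one-sided, H₁ greater) = 0.19089
At α=0.01: p ≥ α → fail to reject H₀

reject H₀: no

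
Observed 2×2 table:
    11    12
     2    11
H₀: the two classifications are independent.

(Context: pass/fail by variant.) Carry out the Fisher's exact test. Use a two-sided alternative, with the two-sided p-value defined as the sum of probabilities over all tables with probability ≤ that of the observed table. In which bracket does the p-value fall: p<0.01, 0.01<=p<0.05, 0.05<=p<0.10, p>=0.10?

p-value bracket: 0.05<=p<0.10

Margins: r₁=23, r₂=13, c₁=13, c₂=23, n=36
p_obs = C(23,11)·C(13,2)/C(36,13); sum pmf over tables with pmf ≤ p_obs
p-value (two-sided) = 0.07545
→ bracket: 0.05<=p<0.10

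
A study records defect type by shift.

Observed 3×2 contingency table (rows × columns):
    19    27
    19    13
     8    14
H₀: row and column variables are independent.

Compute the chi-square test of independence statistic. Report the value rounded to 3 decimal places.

Row totals [46, 32, 22], col totals [46, 54], n=100
χ² = (19−21.16)²/21.16 + (27−24.84)²/24.84 + (19−14.72)²/14.72 + (13−17.28)²/17.28 + (8−10.12)²/10.12 + (14−11.88)²/11.88 = 3.5353
df = 2

test statistic = 3.535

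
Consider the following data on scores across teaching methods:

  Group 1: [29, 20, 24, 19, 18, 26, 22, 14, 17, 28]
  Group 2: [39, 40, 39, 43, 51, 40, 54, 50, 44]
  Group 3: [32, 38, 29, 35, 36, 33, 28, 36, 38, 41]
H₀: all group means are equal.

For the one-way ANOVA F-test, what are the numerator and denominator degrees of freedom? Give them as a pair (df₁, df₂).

k = 3 groups, N = 29 total
df = (k−1, N−k) = (3−1, 29−3) = (2, 26)

degrees of freedom = [2, 26]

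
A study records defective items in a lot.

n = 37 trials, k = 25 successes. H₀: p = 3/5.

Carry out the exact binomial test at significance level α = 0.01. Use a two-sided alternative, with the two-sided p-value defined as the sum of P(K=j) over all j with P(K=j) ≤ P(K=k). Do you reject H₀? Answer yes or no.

reject H₀: no

Exact binomial: n=37, k=25, p₀=3/5=0.6000
P(X=j) = C(n,j)·p₀^j·(1−p₀)^(n−j); p = Σ P(X=j) over j with P(X=j) ≤ P(X=25)
p-value (two-sided) = 0.40369
At α=0.01: p ≥ α → fail to reject H₀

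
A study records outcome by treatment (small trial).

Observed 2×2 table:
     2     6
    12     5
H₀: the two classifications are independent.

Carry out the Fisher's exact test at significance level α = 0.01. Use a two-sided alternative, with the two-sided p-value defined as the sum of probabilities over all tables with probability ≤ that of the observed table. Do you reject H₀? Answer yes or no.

Margins: r₁=8, r₂=17, c₁=14, c₂=11, n=25
p_obs = C(8,2)·C(17,12)/C(25,14); sum pmf over tables with pmf ≤ p_obs
p-value (two-sided) = 0.08098
At α=0.01: p ≥ α → fail to reject H₀

reject H₀: no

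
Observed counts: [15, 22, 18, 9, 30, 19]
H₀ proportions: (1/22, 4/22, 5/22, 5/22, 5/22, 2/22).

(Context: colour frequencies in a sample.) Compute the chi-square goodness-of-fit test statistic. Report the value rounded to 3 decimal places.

test statistic = 40.319

n = 113; E_i = n·p_i = [5.14, 20.55, 25.68, 25.68, 25.68, 10.27]
χ² = (15−5.14)²/5.14 + (22−20.55)²/20.55 + (18−25.68)²/25.68 + (9−25.68)²/25.68 + (30−25.68)²/25.68 + (19−10.27)²/10.27 = 40.3186
df = 5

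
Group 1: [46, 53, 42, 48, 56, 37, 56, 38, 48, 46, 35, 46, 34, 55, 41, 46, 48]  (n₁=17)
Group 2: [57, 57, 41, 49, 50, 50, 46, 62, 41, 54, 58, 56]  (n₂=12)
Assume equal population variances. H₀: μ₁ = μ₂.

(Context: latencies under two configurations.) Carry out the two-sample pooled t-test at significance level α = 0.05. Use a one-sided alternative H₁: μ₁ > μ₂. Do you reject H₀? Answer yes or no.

x̄₁=45.588, s₁=7.027, n₁=17
x̄₂=51.750, s₂=6.744, n₂=12
s_p² = [16·7.027² + 11·6.744²]/27 = 47.7914
SE = √(s_p²·(1/17+1/12)) = 2.6065
t = (45.588−51.750)/2.6065 = -2.3640
df = 27
p-value (one-sided, H₁ greater) = 0.98724
At α=0.05: p ≥ α → fail to reject H₀

reject H₀: no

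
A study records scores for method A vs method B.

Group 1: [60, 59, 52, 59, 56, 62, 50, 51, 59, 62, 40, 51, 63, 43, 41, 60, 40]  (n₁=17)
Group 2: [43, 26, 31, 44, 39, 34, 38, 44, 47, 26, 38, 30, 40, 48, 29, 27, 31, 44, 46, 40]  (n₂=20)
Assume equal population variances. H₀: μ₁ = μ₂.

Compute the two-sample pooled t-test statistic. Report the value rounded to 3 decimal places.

test statistic = 6.298

x̄₁=53.412, s₁=8.193, n₁=17
x̄₂=37.250, s₂=7.412, n₂=20
s_p² = [16·8.193² + 19·7.412²]/35 = 60.5105
SE = √(s_p²·(1/17+1/20)) = 2.5661
t = (53.412−37.250)/2.5661 = 6.2981
df = 35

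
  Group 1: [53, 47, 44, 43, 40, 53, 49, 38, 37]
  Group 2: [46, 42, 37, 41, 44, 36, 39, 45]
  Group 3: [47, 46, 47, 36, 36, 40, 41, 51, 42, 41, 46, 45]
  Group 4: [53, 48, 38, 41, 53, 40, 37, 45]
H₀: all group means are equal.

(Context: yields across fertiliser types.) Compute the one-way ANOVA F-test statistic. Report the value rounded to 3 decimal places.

test statistic = 0.789

Group means [44.89, 41.25, 43.17, 44.38], grand mean 43.432
SSB = Σnᵢ(x̄ᵢ−x̄)² = 65.151; SSW = ΣΣ(x−x̄ᵢ)² = 907.931
MSB = 65.151/3 = 21.7168; MSW = 907.931/33 = 27.5130
F = MSB/MSW = 0.7893
df = (3, 33)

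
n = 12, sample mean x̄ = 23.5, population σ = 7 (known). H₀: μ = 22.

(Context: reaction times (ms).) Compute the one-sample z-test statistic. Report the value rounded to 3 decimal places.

test statistic = 0.742

SE = σ/√n = 7/√12 = 2.0207
z = (x̄−μ₀)/SE = (23.5−22)/2.0207 = 0.7423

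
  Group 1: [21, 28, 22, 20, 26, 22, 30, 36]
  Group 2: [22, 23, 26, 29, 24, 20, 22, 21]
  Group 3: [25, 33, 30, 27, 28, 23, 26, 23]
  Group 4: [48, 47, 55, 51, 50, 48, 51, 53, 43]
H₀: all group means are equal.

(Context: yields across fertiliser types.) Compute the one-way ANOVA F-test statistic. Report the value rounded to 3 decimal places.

Group means [25.62, 23.38, 26.88, 49.56], grand mean 31.909
SSB = Σnᵢ(x̄ᵢ−x̄)² = 3903.880; SSW = ΣΣ(x−x̄ᵢ)² = 454.847
MSB = 3903.880/3 = 1301.2934; MSW = 454.847/29 = 15.6844
F = MSB/MSW = 82.9674
df = (3, 29)

test statistic = 82.967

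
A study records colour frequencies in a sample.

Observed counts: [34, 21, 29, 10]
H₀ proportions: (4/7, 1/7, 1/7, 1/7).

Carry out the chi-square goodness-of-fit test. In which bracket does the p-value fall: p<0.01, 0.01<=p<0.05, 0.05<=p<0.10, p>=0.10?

p-value bracket: p<0.01

n = 94; E_i = n·p_i = [53.71, 13.43, 13.43, 13.43]
χ² = (34−53.71)²/53.71 + (21−13.43)²/13.43 + (29−13.43)²/13.43 + (10−13.43)²/13.43 = 30.4362
df = 3
p-value (upper-tail) = 0.00000
→ bracket: p<0.01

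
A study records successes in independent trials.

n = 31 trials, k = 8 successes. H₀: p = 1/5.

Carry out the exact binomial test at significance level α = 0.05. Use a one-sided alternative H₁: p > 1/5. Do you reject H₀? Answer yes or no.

reject H₀: no

Exact binomial: n=31, k=8, p₀=1/5=0.2000
P(X≥8) from Σ C(n,i)·p₀^i·(1−p₀)^(n−i)
p-value (one-sided, H₁ greater) = 0.26997
At α=0.05: p ≥ α → fail to reject H₀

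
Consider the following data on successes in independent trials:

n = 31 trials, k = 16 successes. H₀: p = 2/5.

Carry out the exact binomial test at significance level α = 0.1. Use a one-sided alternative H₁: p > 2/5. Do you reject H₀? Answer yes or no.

Exact binomial: n=31, k=16, p₀=2/5=0.4000
P(X≥16) from Σ C(n,i)·p₀^i·(1−p₀)^(n−i)
p-value (one-sided, H₁ greater) = 0.12838
At α=0.1: p ≥ α → fail to reject H₀

reject H₀: no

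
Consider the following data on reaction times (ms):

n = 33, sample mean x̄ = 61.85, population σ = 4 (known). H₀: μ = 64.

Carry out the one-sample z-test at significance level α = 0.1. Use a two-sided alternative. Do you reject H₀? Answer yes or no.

reject H₀: yes

SE = σ/√n = 4/√33 = 0.6963
z = (x̄−μ₀)/SE = (61.85−64)/0.6963 = -3.0877
p-value (two-sided) = 0.00202
At α=0.1: p < α → reject H₀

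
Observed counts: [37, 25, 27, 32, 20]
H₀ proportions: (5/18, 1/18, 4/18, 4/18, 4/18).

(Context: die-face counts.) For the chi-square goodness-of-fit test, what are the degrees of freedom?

degrees of freedom = 4

df = k − 1 = 5 − 1 = 4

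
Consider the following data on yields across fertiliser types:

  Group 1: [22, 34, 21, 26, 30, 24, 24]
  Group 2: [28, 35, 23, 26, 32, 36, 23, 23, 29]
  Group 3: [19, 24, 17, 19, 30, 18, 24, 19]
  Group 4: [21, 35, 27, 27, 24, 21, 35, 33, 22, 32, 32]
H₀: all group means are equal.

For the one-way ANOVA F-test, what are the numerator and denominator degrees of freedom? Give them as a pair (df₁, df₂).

k = 4 groups, N = 35 total
df = (k−1, N−k) = (4−1, 35−4) = (3, 31)

degrees of freedom = [3, 31]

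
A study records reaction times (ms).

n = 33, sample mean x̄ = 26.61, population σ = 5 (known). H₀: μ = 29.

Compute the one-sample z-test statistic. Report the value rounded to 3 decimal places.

test statistic = -2.746

SE = σ/√n = 5/√33 = 0.8704
z = (x̄−μ₀)/SE = (26.61−29)/0.8704 = -2.7459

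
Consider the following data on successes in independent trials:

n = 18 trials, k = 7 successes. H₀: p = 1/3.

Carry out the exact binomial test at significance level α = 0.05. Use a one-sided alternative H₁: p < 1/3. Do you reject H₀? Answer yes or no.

reject H₀: no

Exact binomial: n=18, k=7, p₀=1/3=0.3333
P(X≤7) from Σ C(n,i)·p₀^i·(1−p₀)^(n−i)
p-value (one-sided, H₁ less) = 0.77674
At α=0.05: p ≥ α → fail to reject H₀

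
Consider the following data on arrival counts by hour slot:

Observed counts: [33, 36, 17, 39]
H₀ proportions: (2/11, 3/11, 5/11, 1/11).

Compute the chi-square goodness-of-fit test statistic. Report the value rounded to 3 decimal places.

n = 125; E_i = n·p_i = [22.73, 34.09, 56.82, 11.36]
χ² = (33−22.73)²/22.73 + (36−34.09)²/34.09 + (17−56.82)²/56.82 + (39−11.36)²/11.36 = 99.8664
df = 3

test statistic = 99.866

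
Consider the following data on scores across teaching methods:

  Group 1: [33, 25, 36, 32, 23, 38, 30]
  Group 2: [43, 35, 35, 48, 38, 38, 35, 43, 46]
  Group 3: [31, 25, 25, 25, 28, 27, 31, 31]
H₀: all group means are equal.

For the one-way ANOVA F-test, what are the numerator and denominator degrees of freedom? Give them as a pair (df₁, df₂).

k = 3 groups, N = 24 total
df = (k−1, N−k) = (3−1, 24−3) = (2, 21)

degrees of freedom = [2, 21]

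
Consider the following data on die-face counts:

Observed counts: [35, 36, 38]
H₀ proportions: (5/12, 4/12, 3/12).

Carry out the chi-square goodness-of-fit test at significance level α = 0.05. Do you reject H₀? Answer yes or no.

n = 109; E_i = n·p_i = [45.42, 36.33, 27.25]
χ² = (35−45.42)²/45.42 + (36−36.33)²/36.33 + (38−27.25)²/27.25 = 6.6330
df = 2
p-value (upper-tail) = 0.03628
At α=0.05: p < α → reject H₀

reject H₀: yes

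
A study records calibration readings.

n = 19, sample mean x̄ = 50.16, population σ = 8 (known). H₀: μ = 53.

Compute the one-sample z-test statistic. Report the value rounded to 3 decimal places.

test statistic = -1.547

SE = σ/√n = 8/√19 = 1.8353
z = (x̄−μ₀)/SE = (50.16−53)/1.8353 = -1.5474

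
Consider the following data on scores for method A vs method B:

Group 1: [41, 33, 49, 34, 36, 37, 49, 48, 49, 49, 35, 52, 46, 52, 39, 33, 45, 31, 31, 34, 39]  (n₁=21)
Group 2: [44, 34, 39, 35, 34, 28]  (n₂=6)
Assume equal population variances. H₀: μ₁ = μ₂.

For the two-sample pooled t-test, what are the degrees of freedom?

degrees of freedom = 25

df = n₁ + n₂ − 2 = 21 + 6 − 2 = 25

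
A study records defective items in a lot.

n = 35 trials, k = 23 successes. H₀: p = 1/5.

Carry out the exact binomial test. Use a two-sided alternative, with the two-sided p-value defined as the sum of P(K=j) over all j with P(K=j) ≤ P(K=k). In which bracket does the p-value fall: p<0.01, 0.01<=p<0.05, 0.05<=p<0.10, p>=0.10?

Exact binomial: n=35, k=23, p₀=1/5=0.2000
P(X=j) = C(n,j)·p₀^j·(1−p₀)^(n−j); p = Σ P(X=j) over j with P(X=j) ≤ P(X=23)
p-value (two-sided) = 0.00000
→ bracket: p<0.01

p-value bracket: p<0.01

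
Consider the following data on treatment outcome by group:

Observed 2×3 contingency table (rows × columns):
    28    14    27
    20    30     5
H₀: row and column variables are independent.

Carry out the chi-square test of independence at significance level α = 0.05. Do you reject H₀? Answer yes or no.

reject H₀: yes

Row totals [69, 55], col totals [48, 44, 32], n=124
χ² = (28−26.71)²/26.71 + (14−24.48)²/24.48 + (27−17.81)²/17.81 + (20−21.29)²/21.29 + (30−19.52)²/19.52 + (5−14.19)²/14.19 = 20.9631
df = 2
p-value (upper-tail) = 0.00003
At α=0.05: p < α → reject H₀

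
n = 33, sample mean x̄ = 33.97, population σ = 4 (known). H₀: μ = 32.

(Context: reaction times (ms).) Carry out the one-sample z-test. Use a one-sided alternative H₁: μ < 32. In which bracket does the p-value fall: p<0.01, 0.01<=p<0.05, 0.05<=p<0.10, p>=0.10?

p-value bracket: p>=0.10

SE = σ/√n = 4/√33 = 0.6963
z = (x̄−μ₀)/SE = (33.97−32)/0.6963 = 2.8292
p-value (one-sided, H₁ less) = 0.99767
→ bracket: p>=0.10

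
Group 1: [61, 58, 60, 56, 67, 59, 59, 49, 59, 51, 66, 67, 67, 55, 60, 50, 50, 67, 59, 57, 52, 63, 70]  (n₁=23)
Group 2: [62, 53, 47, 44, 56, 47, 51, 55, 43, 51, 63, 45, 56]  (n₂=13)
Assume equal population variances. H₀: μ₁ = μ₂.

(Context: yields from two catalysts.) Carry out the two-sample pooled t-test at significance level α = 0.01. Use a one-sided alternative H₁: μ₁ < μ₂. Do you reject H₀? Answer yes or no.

reject H₀: no

x̄₁=59.217, s₁=6.223, n₁=23
x̄₂=51.769, s₂=6.508, n₂=13
s_p² = [22·6.223² + 12·6.508²]/34 = 40.0065
SE = √(s_p²·(1/23+1/13)) = 2.1947
t = (59.217−51.769)/2.1947 = 3.3937
df = 34
p-value (one-sided, H₁ less) = 0.99912
At α=0.01: p ≥ α → fail to reject H₀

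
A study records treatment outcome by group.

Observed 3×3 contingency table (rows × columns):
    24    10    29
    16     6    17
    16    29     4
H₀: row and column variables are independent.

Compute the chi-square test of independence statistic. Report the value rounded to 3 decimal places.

test statistic = 35.136

Row totals [63, 39, 49], col totals [56, 45, 50], n=151
χ² = (24−23.36)²/23.36 + (10−18.77)²/18.77 + (29−20.86)²/20.86 + (16−14.46)²/14.46 + (6−11.62)²/11.62 + (17−12.91)²/12.91 + (16−18.17)²/18.17 + (29−14.60)²/14.60 + (4−16.23)²/16.23 = 35.1359
df = 4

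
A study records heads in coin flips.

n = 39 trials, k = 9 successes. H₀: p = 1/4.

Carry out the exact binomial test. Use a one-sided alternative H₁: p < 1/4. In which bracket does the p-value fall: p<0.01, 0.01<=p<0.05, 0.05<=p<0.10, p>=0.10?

Exact binomial: n=39, k=9, p₀=1/4=0.2500
P(X≤9) from Σ C(n,i)·p₀^i·(1−p₀)^(n−i)
p-value (one-sided, H₁ less) = 0.47563
→ bracket: p>=0.10

p-value bracket: p>=0.10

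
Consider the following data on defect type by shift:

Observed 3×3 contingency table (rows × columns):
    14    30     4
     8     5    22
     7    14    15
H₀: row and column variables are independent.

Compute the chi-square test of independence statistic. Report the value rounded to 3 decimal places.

test statistic = 30.581

Row totals [48, 35, 36], col totals [29, 49, 41], n=119
χ² = (14−11.70)²/11.70 + (30−19.76)²/19.76 + (4−16.54)²/16.54 + (8−8.53)²/8.53 + (5−14.41)²/14.41 + (22−12.06)²/12.06 + (7−8.77)²/8.77 + (14−14.82)²/14.82 + (15−12.40)²/12.40 = 30.5814
df = 4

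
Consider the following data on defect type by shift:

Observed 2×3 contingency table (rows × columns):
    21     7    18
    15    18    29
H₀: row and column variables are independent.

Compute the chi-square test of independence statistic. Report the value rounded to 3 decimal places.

test statistic = 6.180

Row totals [46, 62], col totals [36, 25, 47], n=108
χ² = (21−15.33)²/15.33 + (7−10.65)²/10.65 + (18−20.02)²/20.02 + (15−20.67)²/20.67 + (18−14.35)²/14.35 + (29−26.98)²/26.98 = 6.1797
df = 2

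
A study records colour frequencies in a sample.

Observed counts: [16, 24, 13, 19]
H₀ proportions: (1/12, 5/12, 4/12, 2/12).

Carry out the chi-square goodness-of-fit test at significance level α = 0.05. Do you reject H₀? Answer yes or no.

reject H₀: yes

n = 72; E_i = n·p_i = [6.00, 30.00, 24.00, 12.00]
χ² = (16−6.00)²/6.00 + (24−30.00)²/30.00 + (13−24.00)²/24.00 + (19−12.00)²/12.00 = 26.9917
df = 3
p-value (upper-tail) = 0.00001
At α=0.05: p < α → reject H₀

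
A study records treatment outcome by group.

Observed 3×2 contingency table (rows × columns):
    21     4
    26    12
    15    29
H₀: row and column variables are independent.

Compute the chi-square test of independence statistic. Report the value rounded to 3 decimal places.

Row totals [25, 38, 44], col totals [62, 45], n=107
χ² = (21−14.49)²/14.49 + (4−10.51)²/10.51 + (26−22.02)²/22.02 + (12−15.98)²/15.98 + (15−25.50)²/25.50 + (29−18.50)²/18.50 = 18.9498
df = 2

test statistic = 18.950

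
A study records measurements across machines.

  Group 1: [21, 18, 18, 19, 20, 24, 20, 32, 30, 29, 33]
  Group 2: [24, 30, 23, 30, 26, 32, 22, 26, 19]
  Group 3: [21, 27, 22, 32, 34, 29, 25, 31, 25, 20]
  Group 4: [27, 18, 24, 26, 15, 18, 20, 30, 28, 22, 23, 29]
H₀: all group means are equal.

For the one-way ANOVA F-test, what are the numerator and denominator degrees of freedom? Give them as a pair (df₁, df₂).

degrees of freedom = [3, 38]

k = 4 groups, N = 42 total
df = (k−1, N−k) = (4−1, 42−4) = (3, 38)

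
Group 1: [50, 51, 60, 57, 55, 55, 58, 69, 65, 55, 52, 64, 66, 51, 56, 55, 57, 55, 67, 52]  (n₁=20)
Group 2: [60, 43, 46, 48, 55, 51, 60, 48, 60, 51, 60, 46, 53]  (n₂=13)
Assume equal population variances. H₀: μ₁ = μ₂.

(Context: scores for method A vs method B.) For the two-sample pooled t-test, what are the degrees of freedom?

degrees of freedom = 31

df = n₁ + n₂ − 2 = 20 + 13 − 2 = 31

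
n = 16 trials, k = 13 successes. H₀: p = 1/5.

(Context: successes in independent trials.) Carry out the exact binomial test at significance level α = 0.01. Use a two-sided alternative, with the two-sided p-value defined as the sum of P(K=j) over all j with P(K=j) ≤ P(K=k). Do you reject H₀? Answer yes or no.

Exact binomial: n=16, k=13, p₀=1/5=0.2000
P(X=j) = C(n,j)·p₀^j·(1−p₀)^(n−j); p = Σ P(X=j) over j with P(X=j) ≤ P(X=13)
p-value (two-sided) = 0.00000
At α=0.01: p < α → reject H₀

reject H₀: yes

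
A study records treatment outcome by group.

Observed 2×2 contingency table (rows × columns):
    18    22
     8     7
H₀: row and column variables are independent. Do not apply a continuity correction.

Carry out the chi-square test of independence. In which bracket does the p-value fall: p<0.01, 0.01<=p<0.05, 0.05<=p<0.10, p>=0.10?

p-value bracket: p>=0.10

Row totals [40, 15], col totals [26, 29], n=55
χ² = (18−18.91)²/18.91 + (22−21.09)²/21.09 + (8−7.09)²/7.09 + (7−7.91)²/7.91 = 0.3039
df = 1
p-value (upper-tail) = 0.58143
→ bracket: p>=0.10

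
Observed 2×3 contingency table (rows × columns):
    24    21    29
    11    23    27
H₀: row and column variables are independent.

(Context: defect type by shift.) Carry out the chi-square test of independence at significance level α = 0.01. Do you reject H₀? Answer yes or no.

reject H₀: no

Row totals [74, 61], col totals [35, 44, 56], n=135
χ² = (24−19.19)²/19.19 + (21−24.12)²/24.12 + (29−30.70)²/30.70 + (11−15.81)²/15.81 + (23−19.88)²/19.88 + (27−25.30)²/25.30 = 3.7741
df = 2
p-value (upper-tail) = 0.15152
At α=0.01: p ≥ α → fail to reject H₀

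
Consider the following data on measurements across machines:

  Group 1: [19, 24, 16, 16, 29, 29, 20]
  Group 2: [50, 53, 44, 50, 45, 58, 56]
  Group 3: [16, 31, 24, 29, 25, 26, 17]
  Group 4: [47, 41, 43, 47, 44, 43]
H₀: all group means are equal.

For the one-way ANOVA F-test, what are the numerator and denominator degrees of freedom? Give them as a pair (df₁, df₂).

k = 4 groups, N = 27 total
df = (k−1, N−k) = (4−1, 27−4) = (3, 23)

degrees of freedom = [3, 23]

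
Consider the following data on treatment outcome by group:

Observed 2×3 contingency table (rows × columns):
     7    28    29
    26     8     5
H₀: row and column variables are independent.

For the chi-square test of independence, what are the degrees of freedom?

df = (r−1)(c−1) = (2−1)·(3−1) = 2

degrees of freedom = 2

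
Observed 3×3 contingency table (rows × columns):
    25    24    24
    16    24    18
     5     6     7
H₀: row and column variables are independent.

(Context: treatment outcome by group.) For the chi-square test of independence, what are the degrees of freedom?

df = (r−1)(c−1) = (3−1)·(3−1) = 4

degrees of freedom = 4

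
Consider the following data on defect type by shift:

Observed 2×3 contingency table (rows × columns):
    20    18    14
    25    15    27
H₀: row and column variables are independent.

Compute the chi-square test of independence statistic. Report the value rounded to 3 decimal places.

test statistic = 3.109

Row totals [52, 67], col totals [45, 33, 41], n=119
χ² = (20−19.66)²/19.66 + (18−14.42)²/14.42 + (14−17.92)²/17.92 + (25−25.34)²/25.34 + (15−18.58)²/18.58 + (27−23.08)²/23.08 = 3.1089
df = 2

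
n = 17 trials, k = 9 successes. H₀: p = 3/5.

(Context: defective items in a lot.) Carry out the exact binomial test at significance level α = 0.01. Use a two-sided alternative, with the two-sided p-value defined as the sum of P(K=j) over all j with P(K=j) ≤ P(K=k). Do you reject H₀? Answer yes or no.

Exact binomial: n=17, k=9, p₀=3/5=0.6000
P(X=j) = C(n,j)·p₀^j·(1−p₀)^(n−j); p = Σ P(X=j) over j with P(X=j) ≤ P(X=9)
p-value (two-sided) = 0.62342
At α=0.01: p ≥ α → fail to reject H₀

reject H₀: no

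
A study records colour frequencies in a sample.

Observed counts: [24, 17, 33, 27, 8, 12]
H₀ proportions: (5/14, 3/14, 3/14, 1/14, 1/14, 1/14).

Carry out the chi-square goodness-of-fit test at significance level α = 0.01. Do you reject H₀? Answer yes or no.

n = 121; E_i = n·p_i = [43.21, 25.93, 25.93, 8.64, 8.64, 8.64]
χ² = (24−43.21)²/43.21 + (17−25.93)²/25.93 + (33−25.93)²/25.93 + (27−8.64)²/8.64 + (8−8.64)²/8.64 + (12−8.64)²/8.64 = 53.8882
df = 5
p-value (upper-tail) = 0.00000
At α=0.01: p < α → reject H₀

reject H₀: yes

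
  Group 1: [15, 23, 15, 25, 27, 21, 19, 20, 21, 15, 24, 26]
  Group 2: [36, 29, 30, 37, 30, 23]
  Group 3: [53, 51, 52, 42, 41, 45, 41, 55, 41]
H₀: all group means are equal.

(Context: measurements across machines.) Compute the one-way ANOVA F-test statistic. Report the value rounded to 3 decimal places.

Group means [20.92, 30.83, 46.78], grand mean 31.741
SSB = Σnᵢ(x̄ᵢ−x̄)² = 3445.880; SSW = ΣΣ(x−x̄ᵢ)² = 611.306
MSB = 3445.880/2 = 1722.9398; MSW = 611.306/24 = 25.4711
F = MSB/MSW = 67.6430
df = (2, 24)

test statistic = 67.643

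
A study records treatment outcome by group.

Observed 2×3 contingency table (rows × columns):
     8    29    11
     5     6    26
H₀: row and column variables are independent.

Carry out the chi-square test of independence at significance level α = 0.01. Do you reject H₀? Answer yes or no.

reject H₀: yes

Row totals [48, 37], col totals [13, 35, 37], n=85
χ² = (8−7.34)²/7.34 + (29−19.76)²/19.76 + (11−20.89)²/20.89 + (5−5.66)²/5.66 + (6−15.24)²/15.24 + (26−16.11)²/16.11 = 20.8127
df = 2
p-value (upper-tail) = 0.00003
At α=0.01: p < α → reject H₀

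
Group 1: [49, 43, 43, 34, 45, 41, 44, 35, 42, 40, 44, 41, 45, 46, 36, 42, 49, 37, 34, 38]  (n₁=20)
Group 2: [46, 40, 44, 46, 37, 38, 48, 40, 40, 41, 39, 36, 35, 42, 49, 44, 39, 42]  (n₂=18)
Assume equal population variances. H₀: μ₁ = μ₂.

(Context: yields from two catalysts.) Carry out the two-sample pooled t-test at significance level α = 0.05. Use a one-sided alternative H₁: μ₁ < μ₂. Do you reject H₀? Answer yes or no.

x̄₁=41.400, s₁=4.558, n₁=20
x̄₂=41.444, s₂=4.033, n₂=18
s_p² = [19·4.558² + 17·4.033²]/36 = 18.6457
SE = √(s_p²·(1/20+1/18)) = 1.4029
t = (41.400−41.444)/1.4029 = -0.0317
df = 36
p-value (one-sided, H₁ less) = 0.48745
At α=0.05: p ≥ α → fail to reject H₀

reject H₀: no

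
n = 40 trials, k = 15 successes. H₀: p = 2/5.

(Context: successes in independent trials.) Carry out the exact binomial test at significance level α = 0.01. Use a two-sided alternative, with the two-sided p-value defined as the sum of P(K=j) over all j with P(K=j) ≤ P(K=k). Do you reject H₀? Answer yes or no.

reject H₀: no

Exact binomial: n=40, k=15, p₀=2/5=0.4000
P(X=j) = C(n,j)·p₀^j·(1−p₀)^(n−j); p = Σ P(X=j) over j with P(X=j) ≤ P(X=15)
p-value (two-sided) = 0.87209
At α=0.01: p ≥ α → fail to reject H₀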